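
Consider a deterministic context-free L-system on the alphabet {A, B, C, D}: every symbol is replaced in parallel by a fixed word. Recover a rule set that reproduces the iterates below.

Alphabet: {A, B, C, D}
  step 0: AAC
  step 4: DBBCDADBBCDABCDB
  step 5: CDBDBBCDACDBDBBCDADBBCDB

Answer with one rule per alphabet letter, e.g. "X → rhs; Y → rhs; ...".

A->DA, B->DB, C->B, D->C

  step 4 ⇒ step 5: DBBCDADBBCDABCDB ⇒ C·DB·DB·B·C·DA·C·DB·DB·B·C·DA·DB·B·C·DB
    A ↦ DA
    B ↦ DB
    C ↦ B
    D ↦ C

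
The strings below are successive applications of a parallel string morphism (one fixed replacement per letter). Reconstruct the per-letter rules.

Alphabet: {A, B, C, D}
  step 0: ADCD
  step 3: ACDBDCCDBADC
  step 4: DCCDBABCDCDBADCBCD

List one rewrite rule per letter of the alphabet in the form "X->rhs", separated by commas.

  step 3 ⇒ step 4: ACDBDCCDBADC ⇒ DC·CD·B·A·B·CD·CD·B·A·DC·B·CD
    A ↦ DC
    B ↦ A
    C ↦ CD
    D ↦ B

A->DC, B->A, C->CD, D->B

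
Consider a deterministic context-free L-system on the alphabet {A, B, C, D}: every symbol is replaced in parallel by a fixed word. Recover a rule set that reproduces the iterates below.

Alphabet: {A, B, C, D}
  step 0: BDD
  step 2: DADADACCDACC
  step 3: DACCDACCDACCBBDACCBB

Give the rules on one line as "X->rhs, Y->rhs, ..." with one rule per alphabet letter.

  step 2 ⇒ step 3: DADADACCDACC ⇒ DA·CC·DA·CC·DA·CC·B·B·DA·CC·B·B
    A ↦ CC
    C ↦ B
    D ↦ DA
    B ↦ DD  (constrained at step 0)

A->CC, B->DD, C->B, D->DA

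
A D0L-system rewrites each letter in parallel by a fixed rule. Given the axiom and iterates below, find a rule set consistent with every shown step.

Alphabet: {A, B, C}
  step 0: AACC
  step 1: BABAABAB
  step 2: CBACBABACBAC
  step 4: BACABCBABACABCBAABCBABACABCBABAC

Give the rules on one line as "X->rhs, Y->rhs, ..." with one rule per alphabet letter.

A->BA, B->C, C->AB

  step 1 ⇒ step 2: BABAABAB ⇒ C·BA·C·BA·BA·C·BA·C
    A ↦ BA
    B ↦ C
  step 0 ⇒ step 1: AACC ⇒ BA·BA·AB·AB
    C ↦ AB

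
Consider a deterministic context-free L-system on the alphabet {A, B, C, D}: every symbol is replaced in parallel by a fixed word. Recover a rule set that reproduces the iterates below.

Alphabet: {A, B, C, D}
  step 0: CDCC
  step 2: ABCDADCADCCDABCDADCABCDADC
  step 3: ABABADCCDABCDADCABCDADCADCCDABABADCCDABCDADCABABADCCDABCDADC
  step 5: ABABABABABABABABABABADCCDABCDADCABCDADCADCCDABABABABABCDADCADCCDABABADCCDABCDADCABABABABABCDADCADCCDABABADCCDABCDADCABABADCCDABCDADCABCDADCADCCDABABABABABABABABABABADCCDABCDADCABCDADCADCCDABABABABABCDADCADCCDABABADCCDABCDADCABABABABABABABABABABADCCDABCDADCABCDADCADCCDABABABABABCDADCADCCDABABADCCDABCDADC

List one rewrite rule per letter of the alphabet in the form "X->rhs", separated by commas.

A->AB, B->AB, C->ADC, D->CD

  step 2 ⇒ step 3: ABCDADCADCCDABCDADCABCDADC ⇒ AB·AB·ADC·CD·AB·CD·ADC·AB·CD·ADC·ADC·CD·AB·AB·ADC·CD·AB·CD·ADC·AB·AB·ADC·CD·AB·CD·ADC
    A ↦ AB
    B ↦ AB
    C ↦ ADC
    D ↦ CD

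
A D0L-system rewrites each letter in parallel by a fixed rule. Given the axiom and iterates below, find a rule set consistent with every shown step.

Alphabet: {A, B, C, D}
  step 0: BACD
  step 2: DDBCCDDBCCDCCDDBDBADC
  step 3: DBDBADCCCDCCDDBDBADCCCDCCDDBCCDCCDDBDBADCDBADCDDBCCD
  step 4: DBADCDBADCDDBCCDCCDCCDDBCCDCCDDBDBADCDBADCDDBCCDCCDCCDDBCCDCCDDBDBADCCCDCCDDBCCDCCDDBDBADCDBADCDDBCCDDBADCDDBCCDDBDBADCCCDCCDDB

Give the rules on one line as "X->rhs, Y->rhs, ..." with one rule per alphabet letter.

  step 3 ⇒ step 4: DBDBADCCCDCCDDBDBADCCCDCCDDBCCDCCDDBDBADCDBADCDDBCCD ⇒ DB·ADC·DB·ADC·D·DB·CCD·CCD·CCD·DB·CCD·CCD·DB·DB·ADC·DB·ADC·D·DB·CCD·CCD·CCD·DB·CCD·CCD·DB·DB·ADC·CCD·CCD·DB·CCD·CCD·DB·DB·ADC·DB·ADC·D·DB·CCD·DB·ADC·D·DB·CCD·DB·DB·ADC·CCD·CCD·DB
    A ↦ D
    B ↦ ADC
    C ↦ CCD
    D ↦ DB

A->D, B->ADC, C->CCD, D->DB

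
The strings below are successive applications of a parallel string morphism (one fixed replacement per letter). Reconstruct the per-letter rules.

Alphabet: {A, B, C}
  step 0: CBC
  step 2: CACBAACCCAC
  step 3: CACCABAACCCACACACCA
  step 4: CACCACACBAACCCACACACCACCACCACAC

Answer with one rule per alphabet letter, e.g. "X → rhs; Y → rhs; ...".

  step 3 ⇒ step 4: CACCABAACCCACACACCA ⇒ CA·C·CA·CA·C·BAA·C·C·CA·CA·CA·C·CA·C·CA·C·CA·CA·C
    A ↦ C
    B ↦ BAA
    C ↦ CA

A->C, B->BAA, C->CA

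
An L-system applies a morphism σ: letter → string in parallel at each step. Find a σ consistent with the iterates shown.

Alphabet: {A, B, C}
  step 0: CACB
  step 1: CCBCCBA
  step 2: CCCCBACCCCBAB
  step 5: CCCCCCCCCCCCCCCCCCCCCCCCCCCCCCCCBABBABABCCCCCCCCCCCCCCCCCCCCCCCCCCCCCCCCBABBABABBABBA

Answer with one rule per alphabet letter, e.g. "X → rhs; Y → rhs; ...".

A->B, B->BA, C->CC

  step 1 ⇒ step 2: CCBCCBA ⇒ CC·CC·BA·CC·CC·BA·B
    A ↦ B
    B ↦ BA
    C ↦ CC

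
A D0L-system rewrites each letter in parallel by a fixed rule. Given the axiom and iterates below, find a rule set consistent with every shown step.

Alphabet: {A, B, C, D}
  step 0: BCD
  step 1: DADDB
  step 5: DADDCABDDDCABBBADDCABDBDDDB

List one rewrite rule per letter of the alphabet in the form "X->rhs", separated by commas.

  step 0 ⇒ step 1: BCD ⇒ D·ADD·B
    B ↦ D
    C ↦ ADD
    D ↦ B
    A ↦ CAB  (constrained at step 1)

A->CAB, B->D, C->ADD, D->B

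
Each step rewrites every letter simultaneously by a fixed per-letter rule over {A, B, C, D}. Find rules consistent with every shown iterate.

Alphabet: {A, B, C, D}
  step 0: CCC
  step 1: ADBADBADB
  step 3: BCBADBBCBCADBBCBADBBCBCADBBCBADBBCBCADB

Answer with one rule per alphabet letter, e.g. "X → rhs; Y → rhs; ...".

A->B, B->BC, C->ADB, D->ACB

  step 0 ⇒ step 1: CCC ⇒ ADB·ADB·ADB
    C ↦ ADB
    A ↦ B  (constrained at step 1)
    B ↦ BC  (constrained at step 1)
    D ↦ ACB  (constrained at step 1)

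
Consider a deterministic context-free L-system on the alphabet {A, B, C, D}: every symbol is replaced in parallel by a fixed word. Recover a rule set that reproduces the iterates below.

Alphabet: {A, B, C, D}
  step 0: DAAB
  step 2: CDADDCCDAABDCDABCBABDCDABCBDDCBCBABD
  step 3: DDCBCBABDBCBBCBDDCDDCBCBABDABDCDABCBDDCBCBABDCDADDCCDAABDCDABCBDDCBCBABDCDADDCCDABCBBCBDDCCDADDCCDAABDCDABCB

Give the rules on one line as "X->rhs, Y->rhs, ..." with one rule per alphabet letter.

  step 2 ⇒ step 3: CDADDCCDAABDCDABCBABDCDABCBDDCBCBABD ⇒ DDC·BCB·ABD·BCB·BCB·DDC·DDC·BCB·ABD·ABD·CDA·BCB·DDC·BCB·ABD·CDA·DDC·CDA·ABD·CDA·BCB·DDC·BCB·ABD·CDA·DDC·CDA·BCB·BCB·DDC·CDA·DDC·CDA·ABD·CDA·BCB
    A ↦ ABD
    B ↦ CDA
    C ↦ DDC
    D ↦ BCB

A->ABD, B->CDA, C->DDC, D->BCB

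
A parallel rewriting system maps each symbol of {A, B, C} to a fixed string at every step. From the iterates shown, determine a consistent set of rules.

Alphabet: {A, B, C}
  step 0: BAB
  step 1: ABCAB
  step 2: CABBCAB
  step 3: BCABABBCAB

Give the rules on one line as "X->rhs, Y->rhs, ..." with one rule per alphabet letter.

  step 2 ⇒ step 3: CABBCAB ⇒ B·C·AB·AB·B·C·AB
    A ↦ C
    B ↦ AB
    C ↦ B

A->C, B->AB, C->B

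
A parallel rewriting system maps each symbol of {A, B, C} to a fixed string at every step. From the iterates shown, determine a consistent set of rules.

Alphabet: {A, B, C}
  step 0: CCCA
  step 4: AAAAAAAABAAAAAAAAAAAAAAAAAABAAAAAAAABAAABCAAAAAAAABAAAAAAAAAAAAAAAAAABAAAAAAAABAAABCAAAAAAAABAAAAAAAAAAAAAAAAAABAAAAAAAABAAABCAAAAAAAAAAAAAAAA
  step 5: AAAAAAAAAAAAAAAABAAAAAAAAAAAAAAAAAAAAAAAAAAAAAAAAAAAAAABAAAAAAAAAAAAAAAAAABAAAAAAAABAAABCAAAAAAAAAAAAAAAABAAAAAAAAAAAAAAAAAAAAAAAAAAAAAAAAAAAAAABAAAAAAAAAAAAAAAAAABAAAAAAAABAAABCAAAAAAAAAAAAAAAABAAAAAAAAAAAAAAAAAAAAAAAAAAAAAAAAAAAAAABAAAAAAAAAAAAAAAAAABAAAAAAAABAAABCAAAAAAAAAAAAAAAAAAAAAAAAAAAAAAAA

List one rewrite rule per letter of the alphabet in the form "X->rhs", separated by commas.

  step 4 ⇒ step 5: AAAAAAAABAAAAAAAAAAAAAAAAAABAAAAAAAABAAABCAAAAAAAABAAAAAAAAAAAAAAAAAABAAAAAAAABAAABCAAAAAAAABAAAAAAAAAAAAAAAAAABAAAAAAAABAAABCAAAAAAAAAAAAAAAA ⇒ AA·AA·AA·AA·AA·AA·AA·AA·BAA·AA·AA·AA·AA·AA·AA·AA·AA·AA·AA·AA·AA·AA·AA·AA·AA·AA·AA·BAA·AA·AA·AA·AA·AA·AA·AA·AA·BAA·AA·AA·AA·BAA·ABC·AA·AA·AA·AA·AA·AA·AA·AA·BAA·AA·AA·AA·AA·AA·AA·AA·AA·AA·AA·AA·AA·AA·AA·AA·AA·AA·AA·BAA·AA·AA·AA·AA·AA·AA·AA·AA·BAA·AA·AA·AA·BAA·ABC·AA·AA·AA·AA·AA·AA·AA·AA·BAA·AA·AA·AA·AA·AA·AA·AA·AA·AA·AA·AA·AA·AA·AA·AA·AA·AA·AA·BAA·AA·AA·AA·AA·AA·AA·AA·AA·BAA·AA·AA·AA·BAA·ABC·AA·AA·AA·AA·AA·AA·AA·AA·AA·AA·AA·AA·AA·AA·AA·AA
    A ↦ AA
    B ↦ BAA
    C ↦ ABC

A->AA, B->BAA, C->ABC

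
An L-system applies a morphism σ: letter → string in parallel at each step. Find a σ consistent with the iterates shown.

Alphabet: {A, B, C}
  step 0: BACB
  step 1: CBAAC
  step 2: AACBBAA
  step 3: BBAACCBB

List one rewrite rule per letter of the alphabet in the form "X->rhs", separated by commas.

A->B, B->C, C->AA

  step 2 ⇒ step 3: AACBBAA ⇒ B·B·AA·C·C·B·B
    A ↦ B
    B ↦ C
    C ↦ AA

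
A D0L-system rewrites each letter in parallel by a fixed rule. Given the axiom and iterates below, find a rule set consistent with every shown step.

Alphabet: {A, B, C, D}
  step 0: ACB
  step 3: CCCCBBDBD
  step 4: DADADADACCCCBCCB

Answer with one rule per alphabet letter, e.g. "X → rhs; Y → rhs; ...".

A->D, B->CC, C->DA, D->B

  step 3 ⇒ step 4: CCCCBBDBD ⇒ DA·DA·DA·DA·CC·CC·B·CC·B
    B ↦ CC
    C ↦ DA
    D ↦ B
    A ↦ D  (constrained at step 0)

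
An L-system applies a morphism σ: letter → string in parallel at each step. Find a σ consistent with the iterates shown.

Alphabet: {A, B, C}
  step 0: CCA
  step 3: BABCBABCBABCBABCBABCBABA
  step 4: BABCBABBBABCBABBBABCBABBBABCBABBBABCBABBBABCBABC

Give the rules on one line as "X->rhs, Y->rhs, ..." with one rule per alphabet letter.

A->BC, B->BA, C->BB

  step 3 ⇒ step 4: BABCBABCBABCBABCBABCBABA ⇒ BA·BC·BA·BB·BA·BC·BA·BB·BA·BC·BA·BB·BA·BC·BA·BB·BA·BC·BA·BB·BA·BC·BA·BC
    A ↦ BC
    B ↦ BA
    C ↦ BB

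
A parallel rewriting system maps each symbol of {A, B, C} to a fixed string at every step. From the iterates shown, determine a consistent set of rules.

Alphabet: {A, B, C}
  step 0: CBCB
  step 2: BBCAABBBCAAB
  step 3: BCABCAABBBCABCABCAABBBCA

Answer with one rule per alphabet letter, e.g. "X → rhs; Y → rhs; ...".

  step 2 ⇒ step 3: BBCAABBBCAAB ⇒ BCA·BCA·A·B·B·BCA·BCA·BCA·A·B·B·BCA
    A ↦ B
    B ↦ BCA
    C ↦ A

A->B, B->BCA, C->A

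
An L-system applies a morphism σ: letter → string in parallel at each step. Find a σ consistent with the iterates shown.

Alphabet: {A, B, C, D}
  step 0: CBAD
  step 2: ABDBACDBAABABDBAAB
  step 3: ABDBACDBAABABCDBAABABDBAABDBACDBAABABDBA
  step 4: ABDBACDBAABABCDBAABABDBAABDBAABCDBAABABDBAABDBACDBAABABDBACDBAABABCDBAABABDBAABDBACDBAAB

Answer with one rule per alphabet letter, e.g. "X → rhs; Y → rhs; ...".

  step 3 ⇒ step 4: ABDBACDBAABABCDBAABABDBAABDBACDBAABABDBA ⇒ AB·DBA·C·DBA·AB·AB·C·DBA·AB·AB·DBA·AB·DBA·AB·C·DBA·AB·AB·DBA·AB·DBA·C·DBA·AB·AB·DBA·C·DBA·AB·AB·C·DBA·AB·AB·DBA·AB·DBA·C·DBA·AB
    A ↦ AB
    B ↦ DBA
    C ↦ AB
    D ↦ C

A->AB, B->DBA, C->AB, D->C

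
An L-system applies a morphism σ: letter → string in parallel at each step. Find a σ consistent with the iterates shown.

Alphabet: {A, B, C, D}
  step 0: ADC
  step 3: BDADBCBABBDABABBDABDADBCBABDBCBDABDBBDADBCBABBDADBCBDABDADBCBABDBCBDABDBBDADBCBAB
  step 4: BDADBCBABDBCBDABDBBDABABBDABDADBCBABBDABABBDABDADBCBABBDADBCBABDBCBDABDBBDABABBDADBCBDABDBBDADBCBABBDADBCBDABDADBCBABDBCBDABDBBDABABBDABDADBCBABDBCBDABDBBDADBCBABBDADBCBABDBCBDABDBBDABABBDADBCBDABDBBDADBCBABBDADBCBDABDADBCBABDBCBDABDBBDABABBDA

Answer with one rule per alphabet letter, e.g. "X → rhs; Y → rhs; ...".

A->BAB, B->BDA, C->BDB, D->DBC

  step 3 ⇒ step 4: BDADBCBABBDABABBDABDADBCBABDBCBDABDBBDADBCBABBDADBCBDABDADBCBABDBCBDABDBBDADBCBAB ⇒ BDA·DBC·BAB·DBC·BDA·BDB·BDA·BAB·BDA·BDA·DBC·BAB·BDA·BAB·BDA·BDA·DBC·BAB·BDA·DBC·BAB·DBC·BDA·BDB·BDA·BAB·BDA·DBC·BDA·BDB·BDA·DBC·BAB·BDA·DBC·BDA·BDA·DBC·BAB·DBC·BDA·BDB·BDA·BAB·BDA·BDA·DBC·BAB·DBC·BDA·BDB·BDA·DBC·BAB·BDA·DBC·BAB·DBC·BDA·BDB·BDA·BAB·BDA·DBC·BDA·BDB·BDA·DBC·BAB·BDA·DBC·BDA·BDA·DBC·BAB·DBC·BDA·BDB·BDA·BAB·BDA
    A ↦ BAB
    B ↦ BDA
    C ↦ BDB
    D ↦ DBC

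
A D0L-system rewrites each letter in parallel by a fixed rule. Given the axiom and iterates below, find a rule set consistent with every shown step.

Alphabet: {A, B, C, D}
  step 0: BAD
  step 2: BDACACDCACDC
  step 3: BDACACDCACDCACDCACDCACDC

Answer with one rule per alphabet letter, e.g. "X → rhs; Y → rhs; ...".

  step 2 ⇒ step 3: BDACACDCACDC ⇒ BD·AC·AC·DC·AC·DC·AC·DC·AC·DC·AC·DC
    A ↦ AC
    B ↦ BD
    C ↦ DC
    D ↦ AC

A->AC, B->BD, C->DC, D->AC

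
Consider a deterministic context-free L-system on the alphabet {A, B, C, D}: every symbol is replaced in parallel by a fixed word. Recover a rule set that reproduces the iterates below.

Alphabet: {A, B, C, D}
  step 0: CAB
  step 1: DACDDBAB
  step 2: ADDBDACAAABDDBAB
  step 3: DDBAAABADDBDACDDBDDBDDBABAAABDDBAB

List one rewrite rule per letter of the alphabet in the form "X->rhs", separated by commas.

A->DDB, B->AB, C->DAC, D->A

  step 2 ⇒ step 3: ADDBDACAAABDDBAB ⇒ DDB·A·A·AB·A·DDB·DAC·DDB·DDB·DDB·AB·A·A·AB·DDB·AB
    A ↦ DDB
    B ↦ AB
    C ↦ DAC
    D ↦ A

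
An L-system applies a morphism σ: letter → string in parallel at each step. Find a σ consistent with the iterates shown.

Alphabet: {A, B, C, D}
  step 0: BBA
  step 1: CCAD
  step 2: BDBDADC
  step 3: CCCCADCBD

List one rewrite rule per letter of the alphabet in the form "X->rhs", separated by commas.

A->AD, B->C, C->BD, D->C

  step 2 ⇒ step 3: BDBDADC ⇒ C·C·C·C·AD·C·BD
    A ↦ AD
    B ↦ C
    C ↦ BD
    D ↦ C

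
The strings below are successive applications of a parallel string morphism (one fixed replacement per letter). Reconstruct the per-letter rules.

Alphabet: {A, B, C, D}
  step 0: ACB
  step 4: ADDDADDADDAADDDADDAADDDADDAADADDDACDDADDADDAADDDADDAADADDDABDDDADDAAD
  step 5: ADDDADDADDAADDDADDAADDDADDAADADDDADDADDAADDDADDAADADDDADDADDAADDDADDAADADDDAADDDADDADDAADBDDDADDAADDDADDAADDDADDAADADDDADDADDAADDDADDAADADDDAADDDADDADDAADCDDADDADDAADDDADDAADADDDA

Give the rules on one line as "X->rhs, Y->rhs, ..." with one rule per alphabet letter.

  step 4 ⇒ step 5: ADDDADDADDAADDDADDAADDDADDAADADDDACDDADDADDAADDDADDAADADDDABDDDADDAAD ⇒ AD·DDA·DDA·DDA·AD·DDA·DDA·AD·DDA·DDA·AD·AD·DDA·DDA·DDA·AD·DDA·DDA·AD·AD·DDA·DDA·DDA·AD·DDA·DDA·AD·AD·DDA·AD·DDA·DDA·DDA·AD·BD·DDA·DDA·AD·DDA·DDA·AD·DDA·DDA·AD·AD·DDA·DDA·DDA·AD·DDA·DDA·AD·AD·DDA·AD·DDA·DDA·DDA·AD·C·DDA·DDA·DDA·AD·DDA·DDA·AD·AD·DDA
    A ↦ AD
    B ↦ C
    C ↦ BD
    D ↦ DDA

A->AD, B->C, C->BD, D->DDA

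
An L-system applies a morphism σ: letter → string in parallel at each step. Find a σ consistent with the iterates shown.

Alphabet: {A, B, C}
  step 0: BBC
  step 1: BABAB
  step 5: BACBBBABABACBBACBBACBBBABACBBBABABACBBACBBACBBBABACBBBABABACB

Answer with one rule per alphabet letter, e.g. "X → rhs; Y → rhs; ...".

A->CB, B->BA, C->B

  step 0 ⇒ step 1: BBC ⇒ BA·BA·B
    B ↦ BA
    C ↦ B
    A ↦ CB  (constrained at step 1)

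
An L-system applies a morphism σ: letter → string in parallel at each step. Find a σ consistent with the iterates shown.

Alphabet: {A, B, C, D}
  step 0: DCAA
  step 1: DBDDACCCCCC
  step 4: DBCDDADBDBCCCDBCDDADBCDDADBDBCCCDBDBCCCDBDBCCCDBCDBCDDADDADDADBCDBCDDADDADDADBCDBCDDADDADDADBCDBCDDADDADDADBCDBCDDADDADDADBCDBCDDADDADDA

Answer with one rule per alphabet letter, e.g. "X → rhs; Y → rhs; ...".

A->CCC, B->C, C->DDA, D->DB

  step 0 ⇒ step 1: DCAA ⇒ DB·DDA·CCC·CCC
    A ↦ CCC
    C ↦ DDA
    D ↦ DB
    B ↦ C  (constrained at step 1)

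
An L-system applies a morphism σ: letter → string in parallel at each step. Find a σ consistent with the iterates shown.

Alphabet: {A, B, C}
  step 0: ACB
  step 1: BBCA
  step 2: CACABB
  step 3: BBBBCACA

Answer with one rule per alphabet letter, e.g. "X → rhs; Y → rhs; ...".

A->B, B->CA, C->B

  step 2 ⇒ step 3: CACABB ⇒ B·B·B·B·CA·CA
    A ↦ B
    B ↦ CA
    C ↦ B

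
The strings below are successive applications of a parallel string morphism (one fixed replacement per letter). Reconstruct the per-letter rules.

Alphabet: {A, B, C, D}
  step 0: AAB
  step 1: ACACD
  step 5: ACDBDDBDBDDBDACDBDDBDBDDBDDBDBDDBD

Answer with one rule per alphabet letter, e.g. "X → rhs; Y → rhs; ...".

  step 0 ⇒ step 1: AAB ⇒ AC·AC·D
    A ↦ AC
    B ↦ D
    C ↦ D  (constrained at step 1)
    D ↦ BD  (constrained at step 1)

A->AC, B->D, C->D, D->BD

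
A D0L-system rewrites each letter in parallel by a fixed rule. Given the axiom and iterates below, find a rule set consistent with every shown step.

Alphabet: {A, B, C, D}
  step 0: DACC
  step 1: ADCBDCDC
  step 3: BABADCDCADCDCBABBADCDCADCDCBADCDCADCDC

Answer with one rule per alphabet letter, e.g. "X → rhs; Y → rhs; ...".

  step 0 ⇒ step 1: DACC ⇒ ADC·B·DC·DC
    A ↦ B
    C ↦ DC
    D ↦ ADC
    B ↦ BA  (constrained at step 1)

A->B, B->BA, C->DC, D->ADC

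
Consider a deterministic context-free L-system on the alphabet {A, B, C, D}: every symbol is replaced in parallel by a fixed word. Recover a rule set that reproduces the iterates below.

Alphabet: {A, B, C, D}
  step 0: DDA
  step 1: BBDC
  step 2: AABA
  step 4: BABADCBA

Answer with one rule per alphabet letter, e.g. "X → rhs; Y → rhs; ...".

  step 1 ⇒ step 2: BBDC ⇒ A·A·B·A
    B ↦ A
    C ↦ A
    D ↦ B
  step 0 ⇒ step 1: DDA ⇒ B·B·DC
    A ↦ DC

A->DC, B->A, C->A, D->B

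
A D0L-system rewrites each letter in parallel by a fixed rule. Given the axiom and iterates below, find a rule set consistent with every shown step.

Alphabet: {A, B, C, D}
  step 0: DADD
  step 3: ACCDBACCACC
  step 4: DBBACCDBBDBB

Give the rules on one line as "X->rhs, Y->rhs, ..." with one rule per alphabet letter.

  step 3 ⇒ step 4: ACCDBACCACC ⇒ D·B·B·AC·C·D·B·B·D·B·B
    A ↦ D
    B ↦ C
    C ↦ B
    D ↦ AC

A->D, B->C, C->B, D->AC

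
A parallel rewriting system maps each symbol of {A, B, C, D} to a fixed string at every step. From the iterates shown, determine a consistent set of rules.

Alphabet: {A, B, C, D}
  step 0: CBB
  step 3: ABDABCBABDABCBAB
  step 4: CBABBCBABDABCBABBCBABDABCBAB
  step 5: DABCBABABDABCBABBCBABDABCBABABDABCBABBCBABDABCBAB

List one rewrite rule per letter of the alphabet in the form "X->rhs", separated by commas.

  step 4 ⇒ step 5: CBABBCBABDABCBABBCBABDABCBAB ⇒ D·AB·CB·AB·AB·D·AB·CB·AB·B·CB·AB·D·AB·CB·AB·AB·D·AB·CB·AB·B·CB·AB·D·AB·CB·AB
    A ↦ CB
    B ↦ AB
    C ↦ D
    D ↦ B

A->CB, B->AB, C->D, D->B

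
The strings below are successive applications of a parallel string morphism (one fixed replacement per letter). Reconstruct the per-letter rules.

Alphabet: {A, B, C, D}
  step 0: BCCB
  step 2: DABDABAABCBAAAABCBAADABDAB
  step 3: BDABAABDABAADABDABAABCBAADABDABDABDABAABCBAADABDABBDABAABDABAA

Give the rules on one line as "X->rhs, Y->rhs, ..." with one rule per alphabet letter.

  step 2 ⇒ step 3: DABDABAABCBAAAABCBAADABDAB ⇒ B·DAB·AA·B·DAB·AA·DAB·DAB·AA·BCB·AA·DAB·DAB·DAB·DAB·AA·BCB·AA·DAB·DAB·B·DAB·AA·B·DAB·AA
    A ↦ DAB
    B ↦ AA
    C ↦ BCB
    D ↦ B

A->DAB, B->AA, C->BCB, D->B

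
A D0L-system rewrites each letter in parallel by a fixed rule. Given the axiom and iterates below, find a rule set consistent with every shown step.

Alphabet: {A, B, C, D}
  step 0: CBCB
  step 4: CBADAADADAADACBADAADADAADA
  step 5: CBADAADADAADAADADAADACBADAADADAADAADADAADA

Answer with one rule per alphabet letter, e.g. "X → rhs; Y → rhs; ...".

  step 4 ⇒ step 5: CBADAADADAADACBADAADADAADA ⇒ CB·A·DA·A·DA·DA·A·DA·A·DA·DA·A·DA·CB·A·DA·A·DA·DA·A·DA·A·DA·DA·A·DA
    A ↦ DA
    B ↦ A
    C ↦ CB
    D ↦ A

A->DA, B->A, C->CB, D->A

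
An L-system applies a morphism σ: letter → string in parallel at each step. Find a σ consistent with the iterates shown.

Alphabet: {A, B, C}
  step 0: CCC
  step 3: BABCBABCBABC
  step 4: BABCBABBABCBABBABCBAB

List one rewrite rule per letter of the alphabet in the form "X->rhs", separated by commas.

  step 3 ⇒ step 4: BABCBABCBABC ⇒ BA·BC·BA·B·BA·BC·BA·B·BA·BC·BA·B
    A ↦ BC
    B ↦ BA
    C ↦ B

A->BC, B->BA, C->B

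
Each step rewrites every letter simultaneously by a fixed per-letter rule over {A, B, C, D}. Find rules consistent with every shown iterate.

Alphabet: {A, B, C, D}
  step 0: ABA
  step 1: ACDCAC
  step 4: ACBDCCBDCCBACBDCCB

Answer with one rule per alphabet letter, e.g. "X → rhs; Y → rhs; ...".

  step 0 ⇒ step 1: ABA ⇒ AC·DC·AC
    A ↦ AC
    B ↦ DC
    C ↦ B  (constrained at step 1)
    D ↦ C  (constrained at step 1)

A->AC, B->DC, C->B, D->C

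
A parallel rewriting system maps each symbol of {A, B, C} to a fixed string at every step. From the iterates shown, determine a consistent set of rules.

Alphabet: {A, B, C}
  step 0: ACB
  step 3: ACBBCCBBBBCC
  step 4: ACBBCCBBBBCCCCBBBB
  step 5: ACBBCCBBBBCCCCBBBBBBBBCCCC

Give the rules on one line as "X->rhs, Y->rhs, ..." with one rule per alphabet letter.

A->AC, B->C, C->BB

  step 4 ⇒ step 5: ACBBCCBBBBCCCCBBBB ⇒ AC·BB·C·C·BB·BB·C·C·C·C·BB·BB·BB·BB·C·C·C·C
    A ↦ AC
    B ↦ C
    C ↦ BB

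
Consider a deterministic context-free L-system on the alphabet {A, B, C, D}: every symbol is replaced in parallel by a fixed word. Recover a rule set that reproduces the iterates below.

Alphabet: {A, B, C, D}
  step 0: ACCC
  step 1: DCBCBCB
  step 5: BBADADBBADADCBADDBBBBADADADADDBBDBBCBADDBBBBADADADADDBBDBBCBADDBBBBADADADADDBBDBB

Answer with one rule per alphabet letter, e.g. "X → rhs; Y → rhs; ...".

A->D, B->AD, C->CB, D->BB

  step 0 ⇒ step 1: ACCC ⇒ D·CB·CB·CB
    A ↦ D
    C ↦ CB
    B ↦ AD  (constrained at step 1)
    D ↦ BB  (constrained at step 1)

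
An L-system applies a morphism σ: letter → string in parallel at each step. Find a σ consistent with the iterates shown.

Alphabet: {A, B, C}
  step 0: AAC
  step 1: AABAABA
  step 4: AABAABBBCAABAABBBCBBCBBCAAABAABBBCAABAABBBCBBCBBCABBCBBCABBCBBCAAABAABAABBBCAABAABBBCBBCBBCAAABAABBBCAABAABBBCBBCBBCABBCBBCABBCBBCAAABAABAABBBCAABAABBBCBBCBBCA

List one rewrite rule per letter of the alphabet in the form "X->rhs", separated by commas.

A->AAB, B->BBC, C->A

  step 0 ⇒ step 1: AAC ⇒ AAB·AAB·A
    A ↦ AAB
    C ↦ A
    B ↦ BBC  (constrained at step 1)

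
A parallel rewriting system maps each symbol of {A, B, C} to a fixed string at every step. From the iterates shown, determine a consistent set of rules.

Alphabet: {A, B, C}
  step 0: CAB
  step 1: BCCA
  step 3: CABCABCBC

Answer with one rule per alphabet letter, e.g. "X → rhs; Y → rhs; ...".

  step 0 ⇒ step 1: CAB ⇒ BC·C·A
    A ↦ C
    B ↦ A
    C ↦ BC

A->C, B->A, C->BC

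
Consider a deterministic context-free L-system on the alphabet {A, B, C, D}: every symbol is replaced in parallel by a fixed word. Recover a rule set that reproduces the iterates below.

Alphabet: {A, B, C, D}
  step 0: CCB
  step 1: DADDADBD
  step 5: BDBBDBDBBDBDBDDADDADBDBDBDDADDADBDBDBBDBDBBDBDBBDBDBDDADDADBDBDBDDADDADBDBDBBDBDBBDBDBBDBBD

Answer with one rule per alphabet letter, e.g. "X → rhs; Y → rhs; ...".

  step 0 ⇒ step 1: CCB ⇒ DAD·DAD·BD
    B ↦ BD
    C ↦ DAD
    A ↦ BCC  (constrained at step 1)
    D ↦ B  (constrained at step 1)

A->BCC, B->BD, C->DAD, D->B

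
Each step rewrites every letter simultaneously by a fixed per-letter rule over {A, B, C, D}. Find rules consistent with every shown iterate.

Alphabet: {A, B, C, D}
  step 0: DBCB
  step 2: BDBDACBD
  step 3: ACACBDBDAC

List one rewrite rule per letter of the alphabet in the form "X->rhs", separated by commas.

A->BD, B->A, C->BD, D->C

  step 2 ⇒ step 3: BDBDACBD ⇒ A·C·A·C·BD·BD·A·C
    A ↦ BD
    B ↦ A
    C ↦ BD
    D ↦ C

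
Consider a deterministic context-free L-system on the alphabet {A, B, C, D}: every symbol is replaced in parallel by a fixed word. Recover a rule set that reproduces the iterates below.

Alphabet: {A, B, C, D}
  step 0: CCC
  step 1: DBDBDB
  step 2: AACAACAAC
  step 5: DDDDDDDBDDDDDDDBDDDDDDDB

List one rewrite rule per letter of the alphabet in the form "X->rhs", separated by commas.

A->D, B->C, C->DB, D->AA

  step 1 ⇒ step 2: DBDBDB ⇒ AA·C·AA·C·AA·C
    B ↦ C
    D ↦ AA
    A ↦ D  (constrained at step 2)
  step 0 ⇒ step 1: CCC ⇒ DB·DB·DB
    C ↦ DB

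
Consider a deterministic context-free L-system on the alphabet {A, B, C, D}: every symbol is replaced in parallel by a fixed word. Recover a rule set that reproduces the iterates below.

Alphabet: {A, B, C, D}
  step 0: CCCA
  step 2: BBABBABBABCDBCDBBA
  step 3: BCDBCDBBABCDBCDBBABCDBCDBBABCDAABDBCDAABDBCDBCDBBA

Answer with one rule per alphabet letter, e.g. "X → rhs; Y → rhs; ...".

  step 2 ⇒ step 3: BBABBABBABCDBCDBBA ⇒ BCD·BCD·BBA·BCD·BCD·BBA·BCD·BCD·BBA·BCD·A·ABD·BCD·A·ABD·BCD·BCD·BBA
    A ↦ BBA
    B ↦ BCD
    C ↦ A
    D ↦ ABD

A->BBA, B->BCD, C->A, D->ABD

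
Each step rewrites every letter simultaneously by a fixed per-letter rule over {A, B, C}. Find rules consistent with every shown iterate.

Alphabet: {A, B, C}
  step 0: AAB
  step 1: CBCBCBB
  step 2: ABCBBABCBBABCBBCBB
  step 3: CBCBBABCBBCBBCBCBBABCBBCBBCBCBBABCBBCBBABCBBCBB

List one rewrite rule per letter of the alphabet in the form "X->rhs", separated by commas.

A->CB, B->CBB, C->AB

  step 2 ⇒ step 3: ABCBBABCBBABCBBCBB ⇒ CB·CBB·AB·CBB·CBB·CB·CBB·AB·CBB·CBB·CB·CBB·AB·CBB·CBB·AB·CBB·CBB
    A ↦ CB
    B ↦ CBB
    C ↦ AB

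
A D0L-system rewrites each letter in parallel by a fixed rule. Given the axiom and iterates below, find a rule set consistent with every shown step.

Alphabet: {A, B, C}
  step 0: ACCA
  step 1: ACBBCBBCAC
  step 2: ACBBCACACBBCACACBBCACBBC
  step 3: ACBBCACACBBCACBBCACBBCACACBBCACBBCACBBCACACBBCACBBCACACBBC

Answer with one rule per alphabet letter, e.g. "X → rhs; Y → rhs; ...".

A->AC, B->AC, C->BBC

  step 2 ⇒ step 3: ACBBCACACBBCACACBBCACBBC ⇒ AC·BBC·AC·AC·BBC·AC·BBC·AC·BBC·AC·AC·BBC·AC·BBC·AC·BBC·AC·AC·BBC·AC·BBC·AC·AC·BBC
    A ↦ AC
    B ↦ AC
    C ↦ BBC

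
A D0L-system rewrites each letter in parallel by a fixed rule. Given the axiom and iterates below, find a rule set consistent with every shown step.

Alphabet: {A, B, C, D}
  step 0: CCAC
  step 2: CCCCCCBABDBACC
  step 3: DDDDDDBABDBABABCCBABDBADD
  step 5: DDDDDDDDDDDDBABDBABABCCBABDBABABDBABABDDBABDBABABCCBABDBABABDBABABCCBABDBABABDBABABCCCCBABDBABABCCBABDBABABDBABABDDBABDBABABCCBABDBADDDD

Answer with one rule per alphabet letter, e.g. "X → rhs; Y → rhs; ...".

A->DBA, B->BAB, C->D, D->CC

  step 2 ⇒ step 3: CCCCCCBABDBACC ⇒ D·D·D·D·D·D·BAB·DBA·BAB·CC·BAB·DBA·D·D
    A ↦ DBA
    B ↦ BAB
    C ↦ D
    D ↦ CC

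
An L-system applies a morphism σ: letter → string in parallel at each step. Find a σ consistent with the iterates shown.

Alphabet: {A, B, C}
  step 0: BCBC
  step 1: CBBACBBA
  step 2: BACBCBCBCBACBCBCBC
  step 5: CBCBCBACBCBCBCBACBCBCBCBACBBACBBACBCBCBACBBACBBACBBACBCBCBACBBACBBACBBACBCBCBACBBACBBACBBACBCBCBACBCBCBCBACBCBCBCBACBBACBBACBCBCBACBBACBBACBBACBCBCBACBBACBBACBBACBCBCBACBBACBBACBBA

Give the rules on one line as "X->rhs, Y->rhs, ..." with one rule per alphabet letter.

  step 1 ⇒ step 2: CBBACBBA ⇒ BA·CB·CB·CBC·BA·CB·CB·CBC
    A ↦ CBC
    B ↦ CB
    C ↦ BA

A->CBC, B->CB, C->BA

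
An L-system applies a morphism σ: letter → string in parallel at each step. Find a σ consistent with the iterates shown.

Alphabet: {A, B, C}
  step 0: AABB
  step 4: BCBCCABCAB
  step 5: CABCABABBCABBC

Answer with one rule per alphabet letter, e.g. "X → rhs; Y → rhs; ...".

  step 4 ⇒ step 5: BCBCCABCAB ⇒ C·AB·C·AB·AB·B·C·AB·B·C
    A ↦ B
    B ↦ C
    C ↦ AB

A->B, B->C, C->AB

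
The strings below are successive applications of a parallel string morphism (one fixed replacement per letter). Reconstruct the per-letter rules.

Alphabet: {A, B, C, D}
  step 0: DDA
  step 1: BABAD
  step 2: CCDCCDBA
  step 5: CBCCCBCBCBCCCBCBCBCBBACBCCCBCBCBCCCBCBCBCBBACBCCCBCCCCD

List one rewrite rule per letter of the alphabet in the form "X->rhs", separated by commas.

A->D, B->CC, C->CB, D->BA

  step 1 ⇒ step 2: BABAD ⇒ CC·D·CC·D·BA
    A ↦ D
    B ↦ CC
    D ↦ BA
    C ↦ CB  (constrained at step 2)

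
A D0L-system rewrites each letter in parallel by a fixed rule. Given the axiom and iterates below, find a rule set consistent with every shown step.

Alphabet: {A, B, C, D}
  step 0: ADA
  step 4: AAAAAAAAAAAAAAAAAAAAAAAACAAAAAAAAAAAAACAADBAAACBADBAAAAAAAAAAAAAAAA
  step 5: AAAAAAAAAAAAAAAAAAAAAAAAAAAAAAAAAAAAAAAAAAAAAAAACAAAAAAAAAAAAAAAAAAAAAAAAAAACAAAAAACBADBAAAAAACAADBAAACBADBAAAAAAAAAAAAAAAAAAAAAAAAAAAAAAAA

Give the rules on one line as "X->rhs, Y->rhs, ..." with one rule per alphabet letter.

  step 4 ⇒ step 5: AAAAAAAAAAAAAAAAAAAAAAAACAAAAAAAAAAAAACAADBAAACBADBAAAAAAAAAAAAAAAA ⇒ AA·AA·AA·AA·AA·AA·AA·AA·AA·AA·AA·AA·AA·AA·AA·AA·AA·AA·AA·AA·AA·AA·AA·AA·CA·AA·AA·AA·AA·AA·AA·AA·AA·AA·AA·AA·AA·AA·CA·AA·AA·ACB·ADB·AA·AA·AA·CA·ADB·AA·ACB·ADB·AA·AA·AA·AA·AA·AA·AA·AA·AA·AA·AA·AA·AA·AA·AA·AA
    A ↦ AA
    B ↦ ADB
    C ↦ CA
    D ↦ ACB

A->AA, B->ADB, C->CA, D->ACB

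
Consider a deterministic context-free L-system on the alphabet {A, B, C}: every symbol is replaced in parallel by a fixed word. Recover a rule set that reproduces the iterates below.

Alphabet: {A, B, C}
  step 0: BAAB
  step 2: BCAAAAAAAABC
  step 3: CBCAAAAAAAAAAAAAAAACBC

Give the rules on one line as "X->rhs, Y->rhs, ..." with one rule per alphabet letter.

  step 2 ⇒ step 3: BCAAAAAAAABC ⇒ C·BC·AA·AA·AA·AA·AA·AA·AA·AA·C·BC
    A ↦ AA
    B ↦ C
    C ↦ BC

A->AA, B->C, C->BC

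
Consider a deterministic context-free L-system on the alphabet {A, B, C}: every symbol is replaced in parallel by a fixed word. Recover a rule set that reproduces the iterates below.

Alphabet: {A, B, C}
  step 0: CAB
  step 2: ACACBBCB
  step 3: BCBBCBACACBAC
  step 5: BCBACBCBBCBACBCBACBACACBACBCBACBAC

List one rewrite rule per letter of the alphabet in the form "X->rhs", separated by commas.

A->BC, B->AC, C->B

  step 2 ⇒ step 3: ACACBBCB ⇒ BC·B·BC·B·AC·AC·B·AC
    A ↦ BC
    B ↦ AC
    C ↦ B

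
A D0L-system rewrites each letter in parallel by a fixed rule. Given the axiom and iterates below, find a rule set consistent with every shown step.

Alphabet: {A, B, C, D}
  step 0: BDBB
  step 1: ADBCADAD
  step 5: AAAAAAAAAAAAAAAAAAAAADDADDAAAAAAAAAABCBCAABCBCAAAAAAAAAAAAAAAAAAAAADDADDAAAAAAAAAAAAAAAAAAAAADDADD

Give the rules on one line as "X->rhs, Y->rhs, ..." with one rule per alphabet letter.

A->AA, B->AD, C->D, D->BC

  step 0 ⇒ step 1: BDBB ⇒ AD·BC·AD·AD
    B ↦ AD
    D ↦ BC
    A ↦ AA  (constrained at step 1)
    C ↦ D  (constrained at step 1)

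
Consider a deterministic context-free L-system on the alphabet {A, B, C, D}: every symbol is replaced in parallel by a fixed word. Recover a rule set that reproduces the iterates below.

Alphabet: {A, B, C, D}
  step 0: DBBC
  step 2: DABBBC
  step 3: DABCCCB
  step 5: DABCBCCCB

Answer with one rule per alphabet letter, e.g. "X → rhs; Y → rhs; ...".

  step 2 ⇒ step 3: DABBBC ⇒ DA·B·C·C·C·B
    A ↦ B
    B ↦ C
    C ↦ B
    D ↦ DA

A->B, B->C, C->B, D->DA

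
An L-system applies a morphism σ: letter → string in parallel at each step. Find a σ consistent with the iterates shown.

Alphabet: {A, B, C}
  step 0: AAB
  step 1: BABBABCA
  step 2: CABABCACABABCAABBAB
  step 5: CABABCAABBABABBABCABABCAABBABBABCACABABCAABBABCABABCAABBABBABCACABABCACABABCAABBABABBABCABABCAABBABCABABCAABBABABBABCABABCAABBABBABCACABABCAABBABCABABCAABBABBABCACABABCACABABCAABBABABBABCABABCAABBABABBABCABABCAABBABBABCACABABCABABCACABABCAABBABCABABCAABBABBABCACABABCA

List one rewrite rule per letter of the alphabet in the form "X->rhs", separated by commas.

  step 1 ⇒ step 2: BABBABCA ⇒ CA·BAB·CA·CA·BAB·CA·AB·BAB
    A ↦ BAB
    B ↦ CA
    C ↦ AB

A->BAB, B->CA, C->AB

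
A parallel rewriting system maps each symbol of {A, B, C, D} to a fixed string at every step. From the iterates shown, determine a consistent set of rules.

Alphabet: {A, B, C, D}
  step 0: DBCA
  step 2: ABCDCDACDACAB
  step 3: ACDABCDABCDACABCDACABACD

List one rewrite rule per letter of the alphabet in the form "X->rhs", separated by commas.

A->AC, B->D, C->AB, D->CD

  step 2 ⇒ step 3: ABCDCDACDACAB ⇒ AC·D·AB·CD·AB·CD·AC·AB·CD·AC·AB·AC·D
    A ↦ AC
    B ↦ D
    C ↦ AB
    D ↦ CD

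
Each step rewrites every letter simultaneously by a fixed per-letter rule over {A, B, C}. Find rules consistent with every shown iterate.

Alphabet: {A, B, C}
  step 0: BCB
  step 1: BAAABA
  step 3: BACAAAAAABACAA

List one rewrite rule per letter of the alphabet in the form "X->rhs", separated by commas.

A->C, B->BA, C->AA

  step 0 ⇒ step 1: BCB ⇒ BA·AA·BA
    B ↦ BA
    C ↦ AA
    A ↦ C  (constrained at step 1)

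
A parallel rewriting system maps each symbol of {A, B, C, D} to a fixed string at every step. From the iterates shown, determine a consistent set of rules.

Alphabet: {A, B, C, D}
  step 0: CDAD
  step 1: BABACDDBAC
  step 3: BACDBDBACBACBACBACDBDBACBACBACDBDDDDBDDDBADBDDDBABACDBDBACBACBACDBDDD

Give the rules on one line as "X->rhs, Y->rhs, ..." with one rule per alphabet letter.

  step 0 ⇒ step 1: CDAD ⇒ BA·BAC·DD·BAC
    A ↦ DD
    C ↦ BA
    D ↦ BAC
    B ↦ DBD  (constrained at step 1)

A->DD, B->DBD, C->BA, D->BAC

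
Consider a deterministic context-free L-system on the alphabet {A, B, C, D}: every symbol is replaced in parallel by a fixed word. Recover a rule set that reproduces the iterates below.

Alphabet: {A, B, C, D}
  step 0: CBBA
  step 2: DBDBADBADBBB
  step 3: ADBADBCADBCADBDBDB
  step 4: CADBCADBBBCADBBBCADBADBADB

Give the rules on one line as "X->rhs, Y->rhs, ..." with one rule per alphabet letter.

  step 3 ⇒ step 4: ADBADBCADBCADBDBDB ⇒ C·A·DB·C·A·DB·BB·C·A·DB·BB·C·A·DB·A·DB·A·DB
    A ↦ C
    B ↦ DB
    C ↦ BB
    D ↦ A

A->C, B->DB, C->BB, D->A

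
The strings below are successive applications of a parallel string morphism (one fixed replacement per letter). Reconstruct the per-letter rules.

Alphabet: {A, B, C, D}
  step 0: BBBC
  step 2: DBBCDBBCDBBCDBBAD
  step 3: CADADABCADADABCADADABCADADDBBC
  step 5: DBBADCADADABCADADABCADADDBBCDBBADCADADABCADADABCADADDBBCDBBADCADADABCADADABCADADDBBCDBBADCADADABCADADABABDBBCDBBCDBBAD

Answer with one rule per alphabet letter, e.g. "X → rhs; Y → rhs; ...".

  step 2 ⇒ step 3: DBBCDBBCDBBCDBBAD ⇒ C·AD·AD·AB·C·AD·AD·AB·C·AD·AD·AB·C·AD·AD·DBB·C
    A ↦ DBB
    B ↦ AD
    C ↦ AB
    D ↦ C

A->DBB, B->AD, C->AB, D->C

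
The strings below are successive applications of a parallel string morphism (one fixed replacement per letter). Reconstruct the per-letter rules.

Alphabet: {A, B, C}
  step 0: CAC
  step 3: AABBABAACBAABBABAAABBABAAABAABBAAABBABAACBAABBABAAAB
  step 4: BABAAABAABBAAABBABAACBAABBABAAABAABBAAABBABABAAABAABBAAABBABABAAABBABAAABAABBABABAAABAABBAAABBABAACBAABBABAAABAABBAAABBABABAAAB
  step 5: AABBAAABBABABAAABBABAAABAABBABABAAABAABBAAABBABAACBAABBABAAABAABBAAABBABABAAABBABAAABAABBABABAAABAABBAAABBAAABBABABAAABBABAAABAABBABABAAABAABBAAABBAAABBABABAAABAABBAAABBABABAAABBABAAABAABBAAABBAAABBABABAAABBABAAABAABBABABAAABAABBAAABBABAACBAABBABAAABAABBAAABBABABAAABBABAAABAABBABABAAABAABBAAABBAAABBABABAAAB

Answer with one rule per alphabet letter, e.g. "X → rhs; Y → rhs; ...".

A->BA, B->AAB, C->ACB

  step 4 ⇒ step 5: BABAAABAABBAAABBABAACBAABBABAAABAABBAAABBABABAAABAABBAAABBABABAAABBABAAABAABBABABAAABAABBAAABBABAACBAABBABAAABAABBAAABBABABAAAB ⇒ AAB·BA·AAB·BA·BA·BA·AAB·BA·BA·AAB·AAB·BA·BA·BA·AAB·AAB·BA·AAB·BA·BA·ACB·AAB·BA·BA·AAB·AAB·BA·AAB·BA·BA·BA·AAB·BA·BA·AAB·AAB·BA·BA·BA·AAB·AAB·BA·AAB·BA·AAB·BA·BA·BA·AAB·BA·BA·AAB·AAB·BA·BA·BA·AAB·AAB·BA·AAB·BA·AAB·BA·BA·BA·AAB·AAB·BA·AAB·BA·BA·BA·AAB·BA·BA·AAB·AAB·BA·AAB·BA·AAB·BA·BA·BA·AAB·BA·BA·AAB·AAB·BA·BA·BA·AAB·AAB·BA·AAB·BA·BA·ACB·AAB·BA·BA·AAB·AAB·BA·AAB·BA·BA·BA·AAB·BA·BA·AAB·AAB·BA·BA·BA·AAB·AAB·BA·AAB·BA·AAB·BA·BA·BA·AAB
    A ↦ BA
    B ↦ AAB
    C ↦ ACB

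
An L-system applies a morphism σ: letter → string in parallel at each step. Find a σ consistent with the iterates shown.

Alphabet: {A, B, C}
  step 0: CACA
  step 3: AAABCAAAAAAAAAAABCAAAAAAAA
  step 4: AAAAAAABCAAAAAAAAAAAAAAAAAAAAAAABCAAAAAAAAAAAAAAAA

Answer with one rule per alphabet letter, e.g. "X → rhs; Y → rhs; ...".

A->AA, B->A, C->BC

  step 3 ⇒ step 4: AAABCAAAAAAAAAAABCAAAAAAAA ⇒ AA·AA·AA·A·BC·AA·AA·AA·AA·AA·AA·AA·AA·AA·AA·AA·A·BC·AA·AA·AA·AA·AA·AA·AA·AA
    A ↦ AA
    B ↦ A
    C ↦ BC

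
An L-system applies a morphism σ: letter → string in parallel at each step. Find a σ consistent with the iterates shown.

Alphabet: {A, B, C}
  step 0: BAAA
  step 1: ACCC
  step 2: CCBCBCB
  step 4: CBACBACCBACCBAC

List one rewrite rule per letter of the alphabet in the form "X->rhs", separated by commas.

  step 1 ⇒ step 2: ACCC ⇒ C·CB·CB·CB
    A ↦ C
    C ↦ CB
  step 0 ⇒ step 1: BAAA ⇒ A·C·C·C
    B ↦ A

A->C, B->A, C->CB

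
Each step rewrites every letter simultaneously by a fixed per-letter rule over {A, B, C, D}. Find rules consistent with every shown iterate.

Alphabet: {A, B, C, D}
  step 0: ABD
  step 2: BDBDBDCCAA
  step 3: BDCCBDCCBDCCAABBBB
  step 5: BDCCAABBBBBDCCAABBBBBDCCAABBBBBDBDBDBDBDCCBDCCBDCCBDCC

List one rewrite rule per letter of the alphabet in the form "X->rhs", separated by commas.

A->BB, B->BD, C->A, D->CC

  step 2 ⇒ step 3: BDBDBDCCAA ⇒ BD·CC·BD·CC·BD·CC·A·A·BB·BB
    A ↦ BB
    B ↦ BD
    C ↦ A
    D ↦ CC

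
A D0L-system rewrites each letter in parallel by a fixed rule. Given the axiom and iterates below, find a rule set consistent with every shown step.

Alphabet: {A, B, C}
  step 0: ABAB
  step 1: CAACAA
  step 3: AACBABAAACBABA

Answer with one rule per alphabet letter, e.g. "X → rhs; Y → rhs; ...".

  step 0 ⇒ step 1: ABAB ⇒ C·AA·C·AA
    A ↦ C
    B ↦ AA
    C ↦ BA  (constrained at step 1)

A->C, B->AA, C->BA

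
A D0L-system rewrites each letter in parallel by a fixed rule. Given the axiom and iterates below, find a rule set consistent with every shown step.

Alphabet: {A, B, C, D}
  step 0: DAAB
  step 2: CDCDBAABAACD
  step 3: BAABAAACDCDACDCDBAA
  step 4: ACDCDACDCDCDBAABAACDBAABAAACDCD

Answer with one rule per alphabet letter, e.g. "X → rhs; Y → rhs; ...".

A->CD, B->A, C->B, D->AA

  step 3 ⇒ step 4: BAABAAACDCDACDCDBAA ⇒ A·CD·CD·A·CD·CD·CD·B·AA·B·AA·CD·B·AA·B·AA·A·CD·CD
    A ↦ CD
    B ↦ A
    C ↦ B
    D ↦ AA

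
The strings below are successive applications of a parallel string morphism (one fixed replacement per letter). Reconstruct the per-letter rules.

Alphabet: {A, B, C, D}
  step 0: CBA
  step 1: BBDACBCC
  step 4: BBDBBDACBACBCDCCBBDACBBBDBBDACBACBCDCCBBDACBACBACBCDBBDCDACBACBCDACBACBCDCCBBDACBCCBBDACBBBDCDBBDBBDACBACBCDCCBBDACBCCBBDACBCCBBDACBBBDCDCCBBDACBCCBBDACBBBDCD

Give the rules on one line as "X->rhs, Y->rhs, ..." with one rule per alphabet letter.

  step 0 ⇒ step 1: CBA ⇒ BBD·ACB·CC
    A ↦ CC
    B ↦ ACB
    C ↦ BBD
    D ↦ CD  (constrained at step 1)

A->CC, B->ACB, C->BBD, D->CD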